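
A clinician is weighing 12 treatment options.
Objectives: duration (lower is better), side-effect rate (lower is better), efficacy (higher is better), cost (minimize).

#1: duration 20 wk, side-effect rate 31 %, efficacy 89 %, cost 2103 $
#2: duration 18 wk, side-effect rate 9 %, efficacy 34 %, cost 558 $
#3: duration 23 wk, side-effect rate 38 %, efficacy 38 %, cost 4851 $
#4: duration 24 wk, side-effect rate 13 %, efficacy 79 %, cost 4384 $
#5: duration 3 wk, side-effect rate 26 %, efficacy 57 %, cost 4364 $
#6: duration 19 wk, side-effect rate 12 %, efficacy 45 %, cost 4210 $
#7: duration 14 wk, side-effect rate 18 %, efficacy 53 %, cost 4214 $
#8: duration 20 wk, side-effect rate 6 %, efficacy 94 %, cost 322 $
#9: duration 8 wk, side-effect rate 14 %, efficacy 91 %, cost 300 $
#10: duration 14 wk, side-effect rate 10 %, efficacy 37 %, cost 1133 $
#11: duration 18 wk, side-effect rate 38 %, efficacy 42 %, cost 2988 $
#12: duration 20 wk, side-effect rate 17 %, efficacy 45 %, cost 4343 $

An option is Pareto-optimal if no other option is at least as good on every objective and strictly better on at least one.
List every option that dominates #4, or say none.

#8

#8: duration 20≤24, side-effect rate 6≤13, efficacy 94≥79, cost 322≤4384 — dominates #4.
Others (#1, #2, #3, #5, #6, #7, #9, #10, #11, #12) are each worse than #4 on at least one objective.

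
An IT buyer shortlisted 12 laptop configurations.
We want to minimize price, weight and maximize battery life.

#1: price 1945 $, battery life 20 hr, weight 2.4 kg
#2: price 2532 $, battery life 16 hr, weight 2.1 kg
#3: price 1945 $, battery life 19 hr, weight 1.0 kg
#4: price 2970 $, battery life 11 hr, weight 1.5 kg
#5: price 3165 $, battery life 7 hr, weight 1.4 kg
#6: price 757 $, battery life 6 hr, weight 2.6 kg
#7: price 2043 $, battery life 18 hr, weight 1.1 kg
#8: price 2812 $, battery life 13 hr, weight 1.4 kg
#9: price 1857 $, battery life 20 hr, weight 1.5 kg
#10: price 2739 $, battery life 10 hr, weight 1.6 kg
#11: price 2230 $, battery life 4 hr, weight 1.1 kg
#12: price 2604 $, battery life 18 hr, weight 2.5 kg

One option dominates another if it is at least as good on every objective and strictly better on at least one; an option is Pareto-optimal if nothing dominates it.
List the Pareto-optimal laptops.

#3, #6, #9

#1: dominated by #9 (price 1857≤1945, battery life 20≥20, weight 1.5≤2.4).
#2: dominated by #3 (price 1945≤2532, battery life 19≥16, weight 1.0≤2.1).
#3: not dominated (best weight).
#4: dominated by #3 (price 1945≤2970, battery life 19≥11, weight 1.0≤1.5).
#5: dominated by #3 (price 1945≤3165, battery life 19≥7, weight 1.0≤1.4).
#6: not dominated (best price).
#7: dominated by #3 (price 1945≤2043, battery life 19≥18, weight 1.0≤1.1).
#8: dominated by #3 (price 1945≤2812, battery life 19≥13, weight 1.0≤1.4).
#9: not dominated.
#10: dominated by #3 (price 1945≤2739, battery life 19≥10, weight 1.0≤1.6).
#11: dominated by #3 (price 1945≤2230, battery life 19≥4, weight 1.0≤1.1).
#12: dominated by #1 (price 1945≤2604, battery life 20≥18, weight 2.4≤2.5).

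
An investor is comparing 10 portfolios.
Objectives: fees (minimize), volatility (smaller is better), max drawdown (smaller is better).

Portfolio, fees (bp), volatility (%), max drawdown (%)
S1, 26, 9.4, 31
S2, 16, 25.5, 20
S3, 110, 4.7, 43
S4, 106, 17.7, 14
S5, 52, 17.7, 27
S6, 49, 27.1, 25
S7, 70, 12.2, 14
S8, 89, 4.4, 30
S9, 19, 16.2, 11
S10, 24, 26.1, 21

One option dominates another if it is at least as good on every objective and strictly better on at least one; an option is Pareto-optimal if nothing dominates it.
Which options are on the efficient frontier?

S1, S2, S7, S8, S9

S1: not dominated.
S2: not dominated (best fees).
S3: dominated by S8 (fees 89≤110, volatility 4.4≤4.7, max drawdown 30≤43).
S4: dominated by S7 (fees 70≤106, volatility 12.2≤17.7, max drawdown 14≤14).
S5: dominated by S9 (fees 19≤52, volatility 16.2≤17.7, max drawdown 11≤27).
S6: dominated by S2 (fees 16≤49, volatility 25.5≤27.1, max drawdown 20≤25).
S7: not dominated.
S8: not dominated (best volatility).
S9: not dominated (best max drawdown).
S10: dominated by S2 (fees 16≤24, volatility 25.5≤26.1, max drawdown 20≤21).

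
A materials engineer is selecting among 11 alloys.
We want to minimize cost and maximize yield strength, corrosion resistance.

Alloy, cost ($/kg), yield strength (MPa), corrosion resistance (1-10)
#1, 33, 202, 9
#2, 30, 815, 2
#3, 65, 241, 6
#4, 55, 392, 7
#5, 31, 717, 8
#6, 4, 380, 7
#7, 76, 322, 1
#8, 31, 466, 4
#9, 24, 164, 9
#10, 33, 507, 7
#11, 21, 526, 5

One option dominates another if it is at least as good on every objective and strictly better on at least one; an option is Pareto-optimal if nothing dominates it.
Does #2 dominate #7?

Yes

#2 vs #7: cost 30≤76, yield strength 815≥322, corrosion resistance 2≥1 — #2 is at least as good on every objective with at least one strict improvement.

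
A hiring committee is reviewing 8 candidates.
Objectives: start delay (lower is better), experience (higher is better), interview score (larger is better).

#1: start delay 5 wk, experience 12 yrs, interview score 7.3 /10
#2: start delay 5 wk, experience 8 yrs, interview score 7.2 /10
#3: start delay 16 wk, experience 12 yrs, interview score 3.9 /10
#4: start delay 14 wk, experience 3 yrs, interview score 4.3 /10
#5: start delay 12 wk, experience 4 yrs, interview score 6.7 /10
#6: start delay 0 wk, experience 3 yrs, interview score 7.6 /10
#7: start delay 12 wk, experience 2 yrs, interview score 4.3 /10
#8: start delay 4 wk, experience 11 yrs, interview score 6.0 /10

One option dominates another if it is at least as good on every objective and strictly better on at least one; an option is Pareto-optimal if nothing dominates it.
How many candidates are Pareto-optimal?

3

#1: not dominated.
#2: dominated by #1 (start delay 5≤5, experience 12≥8, interview score 7.3≥7.2).
#3: dominated by #1 (start delay 5≤16, experience 12≥12, interview score 7.3≥3.9).
#4: dominated by #1 (start delay 5≤14, experience 12≥3, interview score 7.3≥4.3).
#5: dominated by #1 (start delay 5≤12, experience 12≥4, interview score 7.3≥6.7).
#6: not dominated (best start delay).
#7: dominated by #1 (start delay 5≤12, experience 12≥2, interview score 7.3≥4.3).
#8: not dominated.
Pareto-optimal: #1, #6, #8 → 3.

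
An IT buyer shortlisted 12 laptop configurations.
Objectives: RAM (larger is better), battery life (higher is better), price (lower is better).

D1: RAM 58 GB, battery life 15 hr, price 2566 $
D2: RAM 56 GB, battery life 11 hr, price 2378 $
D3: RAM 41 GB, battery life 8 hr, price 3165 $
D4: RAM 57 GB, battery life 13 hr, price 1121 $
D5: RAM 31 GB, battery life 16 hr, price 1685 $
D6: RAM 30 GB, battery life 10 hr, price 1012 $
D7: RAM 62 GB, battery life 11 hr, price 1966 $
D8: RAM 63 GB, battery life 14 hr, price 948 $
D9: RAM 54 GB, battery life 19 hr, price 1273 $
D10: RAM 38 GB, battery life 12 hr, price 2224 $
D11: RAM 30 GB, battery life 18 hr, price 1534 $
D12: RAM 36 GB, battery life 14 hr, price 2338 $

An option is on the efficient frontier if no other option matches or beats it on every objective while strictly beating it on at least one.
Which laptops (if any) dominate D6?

D8: RAM 63≥30, battery life 14≥10, price 948≤1012 — dominates D6.
Others (D1, D2, D3, D4, D5, D7, D9, D10, D11, D12) are each worse than D6 on at least one objective.

D8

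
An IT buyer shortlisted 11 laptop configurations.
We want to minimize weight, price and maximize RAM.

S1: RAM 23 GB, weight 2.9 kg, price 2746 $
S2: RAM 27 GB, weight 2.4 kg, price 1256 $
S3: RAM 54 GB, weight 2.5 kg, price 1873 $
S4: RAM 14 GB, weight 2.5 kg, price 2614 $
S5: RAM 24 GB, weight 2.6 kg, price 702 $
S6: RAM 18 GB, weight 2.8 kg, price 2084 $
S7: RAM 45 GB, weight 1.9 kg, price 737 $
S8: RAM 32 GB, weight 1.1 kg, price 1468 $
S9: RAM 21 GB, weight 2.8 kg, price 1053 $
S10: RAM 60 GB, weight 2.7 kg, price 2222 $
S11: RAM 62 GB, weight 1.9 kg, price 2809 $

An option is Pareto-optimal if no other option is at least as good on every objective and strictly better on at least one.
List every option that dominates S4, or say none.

S2, S3, S7, S8

S2: RAM 27≥14, weight 2.4≤2.5, price 1256≤2614 — dominates S4.
S3: RAM 54≥14, weight 2.5≤2.5, price 1873≤2614 — dominates S4.
S7: RAM 45≥14, weight 1.9≤2.5, price 737≤2614 — dominates S4.
S8: RAM 32≥14, weight 1.1≤2.5, price 1468≤2614 — dominates S4.
Others (S1, S5, S6, S9, S10, S11) are each worse than S4 on at least one objective.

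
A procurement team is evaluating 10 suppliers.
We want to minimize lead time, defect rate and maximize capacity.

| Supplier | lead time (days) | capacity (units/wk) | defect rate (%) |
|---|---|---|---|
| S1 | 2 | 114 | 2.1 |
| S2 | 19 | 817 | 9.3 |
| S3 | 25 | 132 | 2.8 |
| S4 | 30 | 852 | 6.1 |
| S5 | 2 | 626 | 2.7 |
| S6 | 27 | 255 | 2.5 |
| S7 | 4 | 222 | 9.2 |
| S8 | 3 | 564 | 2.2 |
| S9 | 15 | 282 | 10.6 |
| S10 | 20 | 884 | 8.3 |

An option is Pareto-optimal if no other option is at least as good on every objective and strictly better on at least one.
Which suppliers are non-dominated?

S1, S2, S4, S5, S8, S10

S1: not dominated (best defect rate).
S2: not dominated.
S3: dominated by S5 (lead time 2≤25, capacity 626≥132, defect rate 2.7≤2.8).
S4: not dominated.
S5: not dominated.
S6: dominated by S8 (lead time 3≤27, capacity 564≥255, defect rate 2.2≤2.5).
S7: dominated by S5 (lead time 2≤4, capacity 626≥222, defect rate 2.7≤9.2).
S8: not dominated.
S9: dominated by S5 (lead time 2≤15, capacity 626≥282, defect rate 2.7≤10.6).
S10: not dominated (best capacity).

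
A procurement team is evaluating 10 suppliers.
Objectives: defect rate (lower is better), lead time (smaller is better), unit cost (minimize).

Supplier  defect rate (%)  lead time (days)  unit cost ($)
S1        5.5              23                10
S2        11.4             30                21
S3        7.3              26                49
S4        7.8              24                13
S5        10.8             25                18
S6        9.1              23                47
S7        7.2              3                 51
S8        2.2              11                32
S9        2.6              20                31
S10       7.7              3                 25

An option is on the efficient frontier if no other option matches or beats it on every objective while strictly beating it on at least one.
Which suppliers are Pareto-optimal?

S1: not dominated (best unit cost).
S2: dominated by S1 (defect rate 5.5≤11.4, lead time 23≤30, unit cost 10≤21).
S3: dominated by S1 (defect rate 5.5≤7.3, lead time 23≤26, unit cost 10≤49).
S4: dominated by S1 (defect rate 5.5≤7.8, lead time 23≤24, unit cost 10≤13).
S5: dominated by S1 (defect rate 5.5≤10.8, lead time 23≤25, unit cost 10≤18).
S6: dominated by S1 (defect rate 5.5≤9.1, lead time 23≤23, unit cost 10≤47).
S7: not dominated.
S8: not dominated (best defect rate).
S9: not dominated.
S10: not dominated.

S1, S7, S8, S9, S10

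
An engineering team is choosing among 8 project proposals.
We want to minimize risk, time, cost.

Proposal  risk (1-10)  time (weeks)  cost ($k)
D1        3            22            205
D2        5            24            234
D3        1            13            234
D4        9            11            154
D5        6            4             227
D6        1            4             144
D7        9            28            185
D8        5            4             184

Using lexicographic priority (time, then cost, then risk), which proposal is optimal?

First minimize time: best is 4, kept {D5, D6, D8}.
Then minimize cost: best is 144, kept {D6}.

D6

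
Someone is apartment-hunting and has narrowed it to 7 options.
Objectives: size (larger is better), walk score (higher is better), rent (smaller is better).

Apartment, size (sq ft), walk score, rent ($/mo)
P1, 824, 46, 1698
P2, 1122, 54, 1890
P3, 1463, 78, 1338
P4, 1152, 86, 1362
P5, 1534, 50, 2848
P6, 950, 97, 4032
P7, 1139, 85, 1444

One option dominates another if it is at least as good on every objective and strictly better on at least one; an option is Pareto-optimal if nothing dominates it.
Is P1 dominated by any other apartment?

P3 vs P1: size 1463≥824, walk score 78≥46, rent 1338≤1698 — P3 is at least as good on every objective and strictly better on at least one, so P3 dominates P1.

Yes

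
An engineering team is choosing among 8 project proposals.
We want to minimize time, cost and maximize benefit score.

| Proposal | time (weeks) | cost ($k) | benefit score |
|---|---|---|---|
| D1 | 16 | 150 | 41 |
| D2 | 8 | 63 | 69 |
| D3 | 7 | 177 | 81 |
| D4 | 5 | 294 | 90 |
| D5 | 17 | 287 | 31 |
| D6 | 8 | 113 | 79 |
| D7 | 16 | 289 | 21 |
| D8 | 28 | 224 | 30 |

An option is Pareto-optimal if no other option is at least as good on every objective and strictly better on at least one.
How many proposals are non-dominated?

D1: dominated by D2 (time 8≤16, cost 63≤150, benefit score 69≥41).
D2: not dominated (best cost).
D3: not dominated.
D4: not dominated (best time).
D5: dominated by D1 (time 16≤17, cost 150≤287, benefit score 41≥31).
D6: not dominated.
D7: dominated by D1 (time 16≤16, cost 150≤289, benefit score 41≥21).
D8: dominated by D1 (time 16≤28, cost 150≤224, benefit score 41≥30).
Pareto-optimal: D2, D3, D4, D6 → 4.

4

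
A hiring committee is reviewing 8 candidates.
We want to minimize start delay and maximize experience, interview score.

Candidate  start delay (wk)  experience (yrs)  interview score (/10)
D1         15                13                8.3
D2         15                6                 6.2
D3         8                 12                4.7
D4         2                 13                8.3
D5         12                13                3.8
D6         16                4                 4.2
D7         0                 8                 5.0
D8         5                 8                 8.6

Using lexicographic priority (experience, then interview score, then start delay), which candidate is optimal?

First maximize experience: best is 13, kept {D1, D4, D5}.
Then maximize interview score: best is 8.3, kept {D1, D4}.
Then minimize start delay: best is 2, kept {D4}.

D4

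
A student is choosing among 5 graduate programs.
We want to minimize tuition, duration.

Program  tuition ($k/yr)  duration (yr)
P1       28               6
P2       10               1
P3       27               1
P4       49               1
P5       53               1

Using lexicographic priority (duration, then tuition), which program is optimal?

P2

First minimize duration: best is 1, kept {P2, P3, P4, P5}.
Then minimize tuition: best is 10, kept {P2}.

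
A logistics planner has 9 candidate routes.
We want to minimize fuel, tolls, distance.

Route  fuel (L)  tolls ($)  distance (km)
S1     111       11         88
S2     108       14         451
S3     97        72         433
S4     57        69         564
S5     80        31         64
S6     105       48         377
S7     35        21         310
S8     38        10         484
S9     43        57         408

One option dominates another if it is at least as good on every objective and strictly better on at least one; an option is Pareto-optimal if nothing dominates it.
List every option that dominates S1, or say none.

S2: worse on tolls (14 vs 11).
S3: worse on tolls (72 vs 11).
S4: worse on tolls (69 vs 11).
S5: worse on tolls (31 vs 11).
S6: worse on tolls (48 vs 11).
S7: worse on tolls (21 vs 11).
S8: worse on distance (484 vs 88).
S9: worse on tolls (57 vs 11).
No option dominates S1.

none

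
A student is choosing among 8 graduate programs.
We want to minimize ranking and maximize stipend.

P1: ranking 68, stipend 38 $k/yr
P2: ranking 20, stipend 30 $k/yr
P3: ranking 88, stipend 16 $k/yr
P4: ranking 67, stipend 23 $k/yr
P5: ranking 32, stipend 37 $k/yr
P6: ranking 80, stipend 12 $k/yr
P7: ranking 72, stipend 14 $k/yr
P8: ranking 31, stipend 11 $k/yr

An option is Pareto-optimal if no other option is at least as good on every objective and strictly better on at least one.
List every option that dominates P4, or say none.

P2, P5

P2: ranking 20≤67, stipend 30≥23 — dominates P4.
P5: ranking 32≤67, stipend 37≥23 — dominates P4.
Others (P1, P3, P6, P7, P8) are each worse than P4 on at least one objective.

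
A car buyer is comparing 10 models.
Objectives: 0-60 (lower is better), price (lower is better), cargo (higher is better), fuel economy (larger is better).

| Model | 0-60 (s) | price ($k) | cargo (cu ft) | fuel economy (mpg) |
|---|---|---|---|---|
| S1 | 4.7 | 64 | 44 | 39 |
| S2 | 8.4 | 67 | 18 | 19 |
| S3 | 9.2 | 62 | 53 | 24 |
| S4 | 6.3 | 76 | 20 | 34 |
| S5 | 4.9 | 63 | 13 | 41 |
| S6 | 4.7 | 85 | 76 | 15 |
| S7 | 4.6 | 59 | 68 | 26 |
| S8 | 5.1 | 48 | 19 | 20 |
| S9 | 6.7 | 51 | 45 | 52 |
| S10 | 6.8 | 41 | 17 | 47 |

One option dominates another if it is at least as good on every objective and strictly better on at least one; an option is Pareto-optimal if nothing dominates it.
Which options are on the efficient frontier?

S1: not dominated.
S2: dominated by S1 (0-60 4.7≤8.4, price 64≤67, cargo 44≥18, fuel economy 39≥19).
S3: dominated by S7 (0-60 4.6≤9.2, price 59≤62, cargo 68≥53, fuel economy 26≥24).
S4: dominated by S1 (0-60 4.7≤6.3, price 64≤76, cargo 44≥20, fuel economy 39≥34).
S5: not dominated.
S6: not dominated (best cargo).
S7: not dominated (best 0-60).
S8: not dominated.
S9: not dominated (best fuel economy).
S10: not dominated (best price).

S1, S5, S6, S7, S8, S9, S10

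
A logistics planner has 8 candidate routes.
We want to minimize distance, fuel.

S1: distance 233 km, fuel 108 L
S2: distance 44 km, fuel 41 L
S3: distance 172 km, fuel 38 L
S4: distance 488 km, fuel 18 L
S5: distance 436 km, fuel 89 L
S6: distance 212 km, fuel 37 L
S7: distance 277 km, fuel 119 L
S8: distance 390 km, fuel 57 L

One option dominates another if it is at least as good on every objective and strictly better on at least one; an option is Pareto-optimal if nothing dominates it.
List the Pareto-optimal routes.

S1: dominated by S2 (distance 44≤233, fuel 41≤108).
S2: not dominated (best distance).
S3: not dominated.
S4: not dominated (best fuel).
S5: dominated by S2 (distance 44≤436, fuel 41≤89).
S6: not dominated.
S7: dominated by S1 (distance 233≤277, fuel 108≤119).
S8: dominated by S2 (distance 44≤390, fuel 41≤57).

S2, S3, S4, S6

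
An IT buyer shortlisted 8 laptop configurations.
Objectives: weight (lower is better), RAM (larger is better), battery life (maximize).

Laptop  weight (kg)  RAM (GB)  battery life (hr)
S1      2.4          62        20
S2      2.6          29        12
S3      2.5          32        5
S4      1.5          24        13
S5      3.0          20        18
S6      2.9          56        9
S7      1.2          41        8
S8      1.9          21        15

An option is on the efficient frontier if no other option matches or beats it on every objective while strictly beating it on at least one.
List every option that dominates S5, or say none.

S1

S1: weight 2.4≤3.0, RAM 62≥20, battery life 20≥18 — dominates S5.
Others (S2, S3, S4, S6, S7, S8) are each worse than S5 on at least one objective.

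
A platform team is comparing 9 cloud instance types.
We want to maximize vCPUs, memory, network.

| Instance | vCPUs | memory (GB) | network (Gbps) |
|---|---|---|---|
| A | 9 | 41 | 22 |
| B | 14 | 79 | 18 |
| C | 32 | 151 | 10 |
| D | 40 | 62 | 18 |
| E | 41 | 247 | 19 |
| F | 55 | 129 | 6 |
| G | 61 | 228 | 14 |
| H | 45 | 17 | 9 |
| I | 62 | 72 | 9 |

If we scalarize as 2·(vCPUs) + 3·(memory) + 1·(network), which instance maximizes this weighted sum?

E

A: 2·9 + 3·41 + 1·22 = 163
B: 2·14 + 3·79 + 1·18 = 283
C: 2·32 + 3·151 + 1·10 = 527
D: 2·40 + 3·62 + 1·18 = 284
E: 2·41 + 3·247 + 1·19 = 842
F: 2·55 + 3·129 + 1·6 = 503
G: 2·61 + 3·228 + 1·14 = 820
H: 2·45 + 3·17 + 1·9 = 150
I: 2·62 + 3·72 + 1·9 = 349
Highest: E at 842.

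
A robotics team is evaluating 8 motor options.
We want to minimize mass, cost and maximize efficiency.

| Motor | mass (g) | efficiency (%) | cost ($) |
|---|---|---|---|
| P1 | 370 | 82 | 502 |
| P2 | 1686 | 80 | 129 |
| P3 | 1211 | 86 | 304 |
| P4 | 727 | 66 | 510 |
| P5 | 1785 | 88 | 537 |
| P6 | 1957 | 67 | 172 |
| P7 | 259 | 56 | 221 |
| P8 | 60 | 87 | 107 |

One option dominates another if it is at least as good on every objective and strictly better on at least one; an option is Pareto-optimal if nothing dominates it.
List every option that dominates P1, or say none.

P8: mass 60≤370, efficiency 87≥82, cost 107≤502 — dominates P1.
Others (P2, P3, P4, P5, P6, P7) are each worse than P1 on at least one objective.

P8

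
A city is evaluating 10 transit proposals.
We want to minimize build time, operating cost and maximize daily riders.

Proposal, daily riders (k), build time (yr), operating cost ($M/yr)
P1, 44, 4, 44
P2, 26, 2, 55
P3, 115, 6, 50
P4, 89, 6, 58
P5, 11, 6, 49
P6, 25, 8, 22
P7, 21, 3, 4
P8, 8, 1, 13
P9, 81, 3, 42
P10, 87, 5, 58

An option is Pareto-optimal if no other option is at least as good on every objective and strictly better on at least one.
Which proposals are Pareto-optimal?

P2, P3, P6, P7, P8, P9, P10

P1: dominated by P9 (daily riders 81≥44, build time 3≤4, operating cost 42≤44).
P2: not dominated.
P3: not dominated (best daily riders).
P4: dominated by P3 (daily riders 115≥89, build time 6≤6, operating cost 50≤58).
P5: dominated by P1 (daily riders 44≥11, build time 4≤6, operating cost 44≤49).
P6: not dominated.
P7: not dominated (best operating cost).
P8: not dominated (best build time).
P9: not dominated.
P10: not dominated.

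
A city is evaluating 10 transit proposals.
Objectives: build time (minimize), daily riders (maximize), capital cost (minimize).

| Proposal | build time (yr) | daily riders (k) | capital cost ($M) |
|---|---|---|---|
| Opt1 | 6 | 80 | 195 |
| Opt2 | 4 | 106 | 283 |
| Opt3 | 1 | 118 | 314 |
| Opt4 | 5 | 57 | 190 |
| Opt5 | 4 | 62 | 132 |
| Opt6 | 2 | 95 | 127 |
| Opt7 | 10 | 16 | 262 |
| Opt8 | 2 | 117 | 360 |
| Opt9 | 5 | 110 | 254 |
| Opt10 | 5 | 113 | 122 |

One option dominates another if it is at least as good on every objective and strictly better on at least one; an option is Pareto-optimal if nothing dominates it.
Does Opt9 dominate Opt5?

No

Opt9 vs Opt5: Opt9 is worse on build time (5 vs 4), so it does not dominate Opt5.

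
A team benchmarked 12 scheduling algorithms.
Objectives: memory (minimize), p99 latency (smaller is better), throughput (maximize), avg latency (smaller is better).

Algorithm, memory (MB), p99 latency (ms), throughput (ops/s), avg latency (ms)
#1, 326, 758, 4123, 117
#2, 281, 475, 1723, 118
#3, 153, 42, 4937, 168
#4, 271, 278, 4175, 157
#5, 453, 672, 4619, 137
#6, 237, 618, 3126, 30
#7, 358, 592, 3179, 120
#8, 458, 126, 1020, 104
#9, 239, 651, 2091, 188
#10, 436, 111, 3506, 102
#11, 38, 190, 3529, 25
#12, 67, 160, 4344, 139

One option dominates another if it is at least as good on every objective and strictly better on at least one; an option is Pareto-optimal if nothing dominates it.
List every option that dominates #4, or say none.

#12

#12: memory 67≤271, p99 latency 160≤278, throughput 4344≥4175, avg latency 139≤157 — dominates #4.
Others (#1, #2, #3, #5, #6, #7, #8, #9, #10, #11) are each worse than #4 on at least one objective.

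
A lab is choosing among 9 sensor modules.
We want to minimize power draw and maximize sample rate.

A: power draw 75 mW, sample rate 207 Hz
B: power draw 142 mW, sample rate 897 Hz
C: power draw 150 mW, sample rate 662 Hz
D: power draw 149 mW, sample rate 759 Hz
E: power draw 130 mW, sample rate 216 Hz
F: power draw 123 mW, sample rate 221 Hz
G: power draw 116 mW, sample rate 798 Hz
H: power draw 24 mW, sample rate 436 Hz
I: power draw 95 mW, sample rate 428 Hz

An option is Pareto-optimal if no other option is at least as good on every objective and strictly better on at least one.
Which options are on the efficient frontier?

B, G, H

A: dominated by H (power draw 24≤75, sample rate 436≥207).
B: not dominated (best sample rate).
C: dominated by B (power draw 142≤150, sample rate 897≥662).
D: dominated by B (power draw 142≤149, sample rate 897≥759).
E: dominated by F (power draw 123≤130, sample rate 221≥216).
F: dominated by G (power draw 116≤123, sample rate 798≥221).
G: not dominated.
H: not dominated (best power draw).
I: dominated by H (power draw 24≤95, sample rate 436≥428).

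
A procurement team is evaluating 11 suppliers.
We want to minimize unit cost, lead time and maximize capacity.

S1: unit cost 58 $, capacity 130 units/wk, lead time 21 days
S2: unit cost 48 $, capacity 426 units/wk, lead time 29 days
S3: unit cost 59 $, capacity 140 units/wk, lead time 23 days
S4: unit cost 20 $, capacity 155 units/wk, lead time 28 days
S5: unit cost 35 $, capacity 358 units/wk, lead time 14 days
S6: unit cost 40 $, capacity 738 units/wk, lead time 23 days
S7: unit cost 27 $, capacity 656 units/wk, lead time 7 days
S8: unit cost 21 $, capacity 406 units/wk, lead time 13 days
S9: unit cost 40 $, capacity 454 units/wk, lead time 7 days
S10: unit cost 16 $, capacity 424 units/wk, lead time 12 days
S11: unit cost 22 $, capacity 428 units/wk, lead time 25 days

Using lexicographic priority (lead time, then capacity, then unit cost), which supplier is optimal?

First minimize lead time: best is 7, kept {S7, S9}.
Then maximize capacity: best is 656, kept {S7}.

S7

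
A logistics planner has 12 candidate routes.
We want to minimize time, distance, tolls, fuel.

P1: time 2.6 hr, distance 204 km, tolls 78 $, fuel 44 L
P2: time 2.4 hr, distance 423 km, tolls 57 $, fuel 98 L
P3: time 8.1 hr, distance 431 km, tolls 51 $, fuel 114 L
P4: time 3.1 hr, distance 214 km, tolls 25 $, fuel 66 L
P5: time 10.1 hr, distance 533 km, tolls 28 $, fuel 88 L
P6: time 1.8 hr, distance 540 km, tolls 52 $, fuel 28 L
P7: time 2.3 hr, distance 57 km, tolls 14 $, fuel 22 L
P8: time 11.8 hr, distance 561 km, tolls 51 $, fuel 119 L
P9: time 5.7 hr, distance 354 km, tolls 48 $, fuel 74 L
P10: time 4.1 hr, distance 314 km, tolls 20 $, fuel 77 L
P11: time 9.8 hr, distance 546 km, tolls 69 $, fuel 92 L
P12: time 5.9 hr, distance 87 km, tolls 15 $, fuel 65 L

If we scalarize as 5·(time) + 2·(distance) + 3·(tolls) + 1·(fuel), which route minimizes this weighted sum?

P7

P1: 5·2.6 + 2·204 + 3·78 + 1·44 = 699.0
P2: 5·2.4 + 2·423 + 3·57 + 1·98 = 1127.0
P3: 5·8.1 + 2·431 + 3·51 + 1·114 = 1169.5
P4: 5·3.1 + 2·214 + 3·25 + 1·66 = 584.5
P5: 5·10.1 + 2·533 + 3·28 + 1·88 = 1288.5
P6: 5·1.8 + 2·540 + 3·52 + 1·28 = 1273.0
P7: 5·2.3 + 2·57 + 3·14 + 1·22 = 189.5
P8: 5·11.8 + 2·561 + 3·51 + 1·119 = 1453.0
P9: 5·5.7 + 2·354 + 3·48 + 1·74 = 954.5
P10: 5·4.1 + 2·314 + 3·20 + 1·77 = 785.5
P11: 5·9.8 + 2·546 + 3·69 + 1·92 = 1440.0
P12: 5·5.9 + 2·87 + 3·15 + 1·65 = 313.5
Lowest: P7 at 189.5.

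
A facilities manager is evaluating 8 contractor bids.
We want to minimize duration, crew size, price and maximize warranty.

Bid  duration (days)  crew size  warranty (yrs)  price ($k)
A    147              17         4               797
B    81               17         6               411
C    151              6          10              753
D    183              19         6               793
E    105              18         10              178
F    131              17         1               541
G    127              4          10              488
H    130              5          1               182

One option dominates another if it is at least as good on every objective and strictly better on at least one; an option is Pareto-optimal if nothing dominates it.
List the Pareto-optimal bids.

A: dominated by B (duration 81≤147, crew size 17≤17, warranty 6≥4, price 411≤797).
B: not dominated (best duration).
C: dominated by G (duration 127≤151, crew size 4≤6, warranty 10≥10, price 488≤753).
D: dominated by B (duration 81≤183, crew size 17≤19, warranty 6≥6, price 411≤793).
E: not dominated (best price).
F: dominated by B (duration 81≤131, crew size 17≤17, warranty 6≥1, price 411≤541).
G: not dominated (best crew size).
H: not dominated.

B, E, G, H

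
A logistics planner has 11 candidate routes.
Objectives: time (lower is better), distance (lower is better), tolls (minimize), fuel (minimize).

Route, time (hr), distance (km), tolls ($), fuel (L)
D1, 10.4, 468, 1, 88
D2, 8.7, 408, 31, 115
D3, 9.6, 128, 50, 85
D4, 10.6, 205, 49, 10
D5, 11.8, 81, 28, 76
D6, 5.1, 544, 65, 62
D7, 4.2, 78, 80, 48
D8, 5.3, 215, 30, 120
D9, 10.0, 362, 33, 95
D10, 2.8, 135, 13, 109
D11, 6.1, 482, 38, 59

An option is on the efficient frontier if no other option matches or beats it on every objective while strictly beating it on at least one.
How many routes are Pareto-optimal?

9

D1: not dominated (best tolls).
D2: dominated by D10 (time 2.8≤8.7, distance 135≤408, tolls 13≤31, fuel 109≤115).
D3: not dominated.
D4: not dominated (best fuel).
D5: not dominated.
D6: not dominated.
D7: not dominated (best distance).
D8: dominated by D10 (time 2.8≤5.3, distance 135≤215, tolls 13≤30, fuel 109≤120).
D9: not dominated.
D10: not dominated (best time).
D11: not dominated.
Pareto-optimal: D1, D3, D4, D5, D6, D7, D9, D10, D11 → 9.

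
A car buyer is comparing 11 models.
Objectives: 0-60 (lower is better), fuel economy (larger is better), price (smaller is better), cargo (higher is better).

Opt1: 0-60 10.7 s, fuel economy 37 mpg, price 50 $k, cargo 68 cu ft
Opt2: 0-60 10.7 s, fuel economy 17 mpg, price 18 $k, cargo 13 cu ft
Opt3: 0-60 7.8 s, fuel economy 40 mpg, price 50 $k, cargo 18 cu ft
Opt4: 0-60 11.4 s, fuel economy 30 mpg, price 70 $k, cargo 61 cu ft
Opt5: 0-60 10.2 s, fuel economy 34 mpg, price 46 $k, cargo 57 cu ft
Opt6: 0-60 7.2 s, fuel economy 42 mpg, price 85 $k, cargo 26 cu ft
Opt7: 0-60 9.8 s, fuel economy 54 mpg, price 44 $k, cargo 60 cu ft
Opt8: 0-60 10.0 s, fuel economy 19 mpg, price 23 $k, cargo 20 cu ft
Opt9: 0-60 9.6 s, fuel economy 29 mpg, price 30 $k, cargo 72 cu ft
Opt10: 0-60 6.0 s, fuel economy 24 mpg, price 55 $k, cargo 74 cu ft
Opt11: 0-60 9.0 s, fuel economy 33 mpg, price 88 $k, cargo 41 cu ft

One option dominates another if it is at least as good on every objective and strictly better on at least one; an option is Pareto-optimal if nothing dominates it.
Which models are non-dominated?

Opt1, Opt2, Opt3, Opt6, Opt7, Opt8, Opt9, Opt10, Opt11

Opt1: not dominated.
Opt2: not dominated (best price).
Opt3: not dominated.
Opt4: dominated by Opt1 (0-60 10.7≤11.4, fuel economy 37≥30, price 50≤70, cargo 68≥61).
Opt5: dominated by Opt7 (0-60 9.8≤10.2, fuel economy 54≥34, price 44≤46, cargo 60≥57).
Opt6: not dominated.
Opt7: not dominated (best fuel economy).
Opt8: not dominated.
Opt9: not dominated.
Opt10: not dominated (best 0-60).
Opt11: not dominated.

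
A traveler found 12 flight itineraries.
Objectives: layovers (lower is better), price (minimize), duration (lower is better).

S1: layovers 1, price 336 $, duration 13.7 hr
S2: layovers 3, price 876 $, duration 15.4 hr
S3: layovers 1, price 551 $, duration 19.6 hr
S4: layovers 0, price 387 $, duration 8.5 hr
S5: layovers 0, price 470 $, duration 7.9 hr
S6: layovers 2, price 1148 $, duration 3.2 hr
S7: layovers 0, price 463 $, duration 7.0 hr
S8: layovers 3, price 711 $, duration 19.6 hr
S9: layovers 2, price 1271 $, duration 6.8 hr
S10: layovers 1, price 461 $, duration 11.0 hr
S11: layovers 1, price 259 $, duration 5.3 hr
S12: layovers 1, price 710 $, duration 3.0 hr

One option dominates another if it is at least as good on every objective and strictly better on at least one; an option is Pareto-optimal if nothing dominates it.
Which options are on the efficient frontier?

S1: dominated by S11 (layovers 1≤1, price 259≤336, duration 5.3≤13.7).
S2: dominated by S1 (layovers 1≤3, price 336≤876, duration 13.7≤15.4).
S3: dominated by S1 (layovers 1≤1, price 336≤551, duration 13.7≤19.6).
S4: not dominated.
S5: dominated by S7 (layovers 0≤0, price 463≤470, duration 7.0≤7.9).
S6: dominated by S12 (layovers 1≤2, price 710≤1148, duration 3.0≤3.2).
S7: not dominated.
S8: dominated by S1 (layovers 1≤3, price 336≤711, duration 13.7≤19.6).
S9: dominated by S6 (layovers 2≤2, price 1148≤1271, duration 3.2≤6.8).
S10: dominated by S4 (layovers 0≤1, price 387≤461, duration 8.5≤11.0).
S11: not dominated (best price).
S12: not dominated (best duration).

S4, S7, S11, S12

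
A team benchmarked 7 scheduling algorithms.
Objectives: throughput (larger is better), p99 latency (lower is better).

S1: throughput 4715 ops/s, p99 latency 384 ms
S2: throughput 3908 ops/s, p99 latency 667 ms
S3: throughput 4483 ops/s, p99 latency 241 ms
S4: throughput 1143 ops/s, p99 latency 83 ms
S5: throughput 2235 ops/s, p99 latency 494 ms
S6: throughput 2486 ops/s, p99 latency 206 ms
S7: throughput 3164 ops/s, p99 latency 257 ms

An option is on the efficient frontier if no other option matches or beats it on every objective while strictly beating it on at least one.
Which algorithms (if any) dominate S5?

S1: throughput 4715≥2235, p99 latency 384≤494 — dominates S5.
S3: throughput 4483≥2235, p99 latency 241≤494 — dominates S5.
S6: throughput 2486≥2235, p99 latency 206≤494 — dominates S5.
S7: throughput 3164≥2235, p99 latency 257≤494 — dominates S5.
Others (S2, S4) are each worse than S5 on at least one objective.

S1, S3, S6, S7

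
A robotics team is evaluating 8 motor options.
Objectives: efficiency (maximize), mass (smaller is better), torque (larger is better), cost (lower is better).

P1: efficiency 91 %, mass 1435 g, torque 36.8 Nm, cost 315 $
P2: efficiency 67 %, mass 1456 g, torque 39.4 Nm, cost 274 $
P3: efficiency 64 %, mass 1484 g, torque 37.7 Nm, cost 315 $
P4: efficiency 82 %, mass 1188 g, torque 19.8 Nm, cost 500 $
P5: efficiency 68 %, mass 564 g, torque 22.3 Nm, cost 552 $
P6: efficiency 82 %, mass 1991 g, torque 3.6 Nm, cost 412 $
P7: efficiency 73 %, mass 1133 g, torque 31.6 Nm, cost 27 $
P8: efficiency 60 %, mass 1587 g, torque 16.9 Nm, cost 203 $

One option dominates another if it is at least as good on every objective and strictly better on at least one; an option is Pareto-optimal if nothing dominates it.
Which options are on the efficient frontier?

P1, P2, P4, P5, P7

P1: not dominated (best efficiency).
P2: not dominated (best torque).
P3: dominated by P2 (efficiency 67≥64, mass 1456≤1484, torque 39.4≥37.7, cost 274≤315).
P4: not dominated.
P5: not dominated (best mass).
P6: dominated by P1 (efficiency 91≥82, mass 1435≤1991, torque 36.8≥3.6, cost 315≤412).
P7: not dominated (best cost).
P8: dominated by P7 (efficiency 73≥60, mass 1133≤1587, torque 31.6≥16.9, cost 27≤203).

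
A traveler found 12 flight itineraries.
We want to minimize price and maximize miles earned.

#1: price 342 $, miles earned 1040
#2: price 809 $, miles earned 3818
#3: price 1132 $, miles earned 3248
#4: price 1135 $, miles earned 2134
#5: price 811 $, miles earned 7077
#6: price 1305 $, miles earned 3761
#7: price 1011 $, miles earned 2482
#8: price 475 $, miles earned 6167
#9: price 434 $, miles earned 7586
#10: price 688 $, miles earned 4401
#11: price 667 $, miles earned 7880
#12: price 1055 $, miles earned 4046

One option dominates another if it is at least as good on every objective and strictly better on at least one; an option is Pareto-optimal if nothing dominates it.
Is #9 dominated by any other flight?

No

#1: worse on miles earned (1040 vs 7586).
#2: worse on price (809 vs 434).
#3: worse on price (1132 vs 434).
#4: worse on price (1135 vs 434).
#5: worse on price (811 vs 434).
#6: worse on price (1305 vs 434).
#7: worse on price (1011 vs 434).
#8: worse on price (475 vs 434).
#10: worse on price (688 vs 434).
#11: worse on price (667 vs 434).
#12: worse on price (1055 vs 434).
No option is at least as good as #9 on every objective and strictly better on one.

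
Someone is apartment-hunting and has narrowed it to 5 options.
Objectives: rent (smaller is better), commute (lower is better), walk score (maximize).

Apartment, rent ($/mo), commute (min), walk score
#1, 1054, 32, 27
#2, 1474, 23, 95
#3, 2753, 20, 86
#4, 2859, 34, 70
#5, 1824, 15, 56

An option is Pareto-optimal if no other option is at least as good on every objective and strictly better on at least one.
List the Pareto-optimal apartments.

#1: not dominated (best rent).
#2: not dominated (best walk score).
#3: not dominated.
#4: dominated by #2 (rent 1474≤2859, commute 23≤34, walk score 95≥70).
#5: not dominated (best commute).

#1, #2, #3, #5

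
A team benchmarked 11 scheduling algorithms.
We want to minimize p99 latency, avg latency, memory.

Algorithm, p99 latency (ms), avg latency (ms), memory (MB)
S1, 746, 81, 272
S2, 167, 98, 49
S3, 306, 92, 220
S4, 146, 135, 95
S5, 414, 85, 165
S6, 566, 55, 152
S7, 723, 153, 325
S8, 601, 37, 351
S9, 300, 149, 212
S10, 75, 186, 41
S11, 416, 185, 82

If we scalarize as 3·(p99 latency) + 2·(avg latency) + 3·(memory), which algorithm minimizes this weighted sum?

S10

S1: 3·746 + 2·81 + 3·272 = 3216
S2: 3·167 + 2·98 + 3·49 = 844
S3: 3·306 + 2·92 + 3·220 = 1762
S4: 3·146 + 2·135 + 3·95 = 993
S5: 3·414 + 2·85 + 3·165 = 1907
S6: 3·566 + 2·55 + 3·152 = 2264
S7: 3·723 + 2·153 + 3·325 = 3450
S8: 3·601 + 2·37 + 3·351 = 2930
S9: 3·300 + 2·149 + 3·212 = 1834
S10: 3·75 + 2·186 + 3·41 = 720
S11: 3·416 + 2·185 + 3·82 = 1864
Lowest: S10 at 720.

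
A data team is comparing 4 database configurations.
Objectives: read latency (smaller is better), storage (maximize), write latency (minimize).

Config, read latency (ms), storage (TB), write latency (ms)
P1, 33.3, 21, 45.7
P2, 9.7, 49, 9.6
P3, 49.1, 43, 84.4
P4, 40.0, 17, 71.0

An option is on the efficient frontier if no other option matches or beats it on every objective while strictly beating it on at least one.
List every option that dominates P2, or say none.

none

P1: worse on read latency (33.3 vs 9.7).
P3: worse on read latency (49.1 vs 9.7).
P4: worse on read latency (40.0 vs 9.7).
No option dominates P2.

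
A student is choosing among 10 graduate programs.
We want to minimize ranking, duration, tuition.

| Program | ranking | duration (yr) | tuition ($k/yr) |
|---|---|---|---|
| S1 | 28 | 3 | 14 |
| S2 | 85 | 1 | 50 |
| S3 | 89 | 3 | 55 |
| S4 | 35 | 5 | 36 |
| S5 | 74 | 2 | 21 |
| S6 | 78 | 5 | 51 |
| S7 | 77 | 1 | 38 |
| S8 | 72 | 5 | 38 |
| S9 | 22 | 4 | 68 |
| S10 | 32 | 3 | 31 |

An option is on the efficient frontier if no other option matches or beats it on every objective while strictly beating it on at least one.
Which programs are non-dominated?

S1: not dominated (best tuition).
S2: dominated by S7 (ranking 77≤85, duration 1≤1, tuition 38≤50).
S3: dominated by S1 (ranking 28≤89, duration 3≤3, tuition 14≤55).
S4: dominated by S1 (ranking 28≤35, duration 3≤5, tuition 14≤36).
S5: not dominated.
S6: dominated by S1 (ranking 28≤78, duration 3≤5, tuition 14≤51).
S7: not dominated.
S8: dominated by S1 (ranking 28≤72, duration 3≤5, tuition 14≤38).
S9: not dominated (best ranking).
S10: dominated by S1 (ranking 28≤32, duration 3≤3, tuition 14≤31).

S1, S5, S7, S9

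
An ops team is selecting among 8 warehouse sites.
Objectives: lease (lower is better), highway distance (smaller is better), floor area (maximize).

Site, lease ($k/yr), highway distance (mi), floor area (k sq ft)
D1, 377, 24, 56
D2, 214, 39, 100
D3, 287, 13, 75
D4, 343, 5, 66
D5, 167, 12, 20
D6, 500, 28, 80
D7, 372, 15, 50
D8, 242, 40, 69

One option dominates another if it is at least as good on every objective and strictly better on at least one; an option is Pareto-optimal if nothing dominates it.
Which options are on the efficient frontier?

D1: dominated by D3 (lease 287≤377, highway distance 13≤24, floor area 75≥56).
D2: not dominated (best floor area).
D3: not dominated.
D4: not dominated (best highway distance).
D5: not dominated (best lease).
D6: not dominated.
D7: dominated by D3 (lease 287≤372, highway distance 13≤15, floor area 75≥50).
D8: dominated by D2 (lease 214≤242, highway distance 39≤40, floor area 100≥69).

D2, D3, D4, D5, D6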